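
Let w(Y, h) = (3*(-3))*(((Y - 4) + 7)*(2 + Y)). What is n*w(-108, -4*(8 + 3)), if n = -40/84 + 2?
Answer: -152640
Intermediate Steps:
n = 32/21 (n = -40*1/84 + 2 = -10/21 + 2 = 32/21 ≈ 1.5238)
w(Y, h) = -9*(2 + Y)*(3 + Y) (w(Y, h) = -9*((-4 + Y) + 7)*(2 + Y) = -9*(3 + Y)*(2 + Y) = -9*(2 + Y)*(3 + Y))
n*w(-108, -4*(8 + 3)) = 32*(-54 - 45*(-108) - 9*(-108)**2)/21 = 32*(-54 + 4860 - 9*11664)/21 = 32*(-54 + 4860 - 104976)/21 = (32/21)*(-100170) = -152640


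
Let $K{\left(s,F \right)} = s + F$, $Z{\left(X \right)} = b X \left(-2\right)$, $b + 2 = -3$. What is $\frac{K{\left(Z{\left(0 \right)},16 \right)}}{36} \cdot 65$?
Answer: $\frac{260}{9} \approx 28.889$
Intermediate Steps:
$b = -5$ ($b = -2 - 3 = -5$)
$Z{\left(X \right)} = 10 X$ ($Z{\left(X \right)} = - 5 X \left(-2\right) = 10 X$)
$K{\left(s,F \right)} = F + s$
$\frac{K{\left(Z{\left(0 \right)},16 \right)}}{36} \cdot 65 = \frac{16 + 10 \cdot 0}{36} \cdot 65 = \frac{16 + 0}{36} \cdot 65 = \frac{1}{36} \cdot 16 \cdot 65 = \frac{4}{9} \cdot 65 = \frac{260}{9}$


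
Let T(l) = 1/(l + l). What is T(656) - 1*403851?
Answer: -529852511/1312 ≈ -4.0385e+5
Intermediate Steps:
T(l) = 1/(2*l)
T(656) - 1*403851 = (1/2)/656 - 1*403851 = (1/2)*(1/656) - 403851 = 1/1312 - 403851 = -529852511/1312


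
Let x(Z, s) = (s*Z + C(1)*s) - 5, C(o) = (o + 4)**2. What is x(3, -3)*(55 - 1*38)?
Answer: -1513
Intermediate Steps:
C(o) = (4 + o)**2
x(Z, s) = -5 + 25*s + Z*s (x(Z, s) = (s*Z + (4 + 1)**2*s) - 5 = (Z*s + 5**2*s) - 5 = (Z*s + 25*s) - 5 = (25*s + Z*s) - 5 = -5 + 25*s + Z*s)
x(3, -3)*(55 - 1*38) = (-5 + 25*(-3) + 3*(-3))*(55 - 1*38) = (-5 - 75 - 9)*(55 - 38) = -89*17 = -1513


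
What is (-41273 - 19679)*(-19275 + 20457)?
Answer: -72045264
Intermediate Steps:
(-41273 - 19679)*(-19275 + 20457) = -60952*1182 = -72045264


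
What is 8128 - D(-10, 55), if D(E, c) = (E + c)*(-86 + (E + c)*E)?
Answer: 32248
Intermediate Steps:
D(E, c) = (-86 + E*(E + c))*(E + c) (D(E, c) = (E + c)*(-86 + E*(E + c)) = (-86 + E*(E + c))*(E + c))
8128 - D(-10, 55) = 8128 - ((-10)**3 - 86*(-10) - 86*55 - 10*55**2 + 2*55*(-10)**2) = 8128 - (-1000 + 860 - 4730 - 10*3025 + 2*55*100) = 8128 - (-1000 + 860 - 4730 - 30250 + 11000) = 8128 - 1*(-24120) = 8128 + 24120 = 32248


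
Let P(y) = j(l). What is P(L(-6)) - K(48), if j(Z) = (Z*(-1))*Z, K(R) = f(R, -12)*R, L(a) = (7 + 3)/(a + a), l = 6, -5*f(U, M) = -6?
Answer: -468/5 ≈ -93.600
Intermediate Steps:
f(U, M) = 6/5 (f(U, M) = -1/5*(-6) = 6/5)
L(a) = 5/a (L(a) = 10/((2*a)) = 10*(1/(2*a)) = 5/a)
K(R) = 6*R/5
j(Z) = -Z**2 (j(Z) = (-Z)*Z = -Z**2)
P(y) = -36 (P(y) = -1*6**2 = -1*36 = -36)
P(L(-6)) - K(48) = -36 - 6*48/5 = -36 - 1*288/5 = -36 - 288/5 = -468/5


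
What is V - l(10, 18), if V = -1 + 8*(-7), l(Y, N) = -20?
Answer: -37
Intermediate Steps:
V = -57 (V = -1 - 56 = -57)
V - l(10, 18) = -57 - 1*(-20) = -57 + 20 = -37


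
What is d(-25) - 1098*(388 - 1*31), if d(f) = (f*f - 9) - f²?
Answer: -391995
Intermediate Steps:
d(f) = -9 (d(f) = (f² - 9) - f² = (-9 + f²) - f² = -9)
d(-25) - 1098*(388 - 1*31) = -9 - 1098*(388 - 1*31) = -9 - 1098*(388 - 31) = -9 - 1098*357 = -9 - 391986 = -391995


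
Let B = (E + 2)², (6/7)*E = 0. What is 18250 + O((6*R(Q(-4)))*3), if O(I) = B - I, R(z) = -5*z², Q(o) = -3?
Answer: 19064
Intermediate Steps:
E = 0 (E = (7/6)*0 = 0)
B = 4 (B = (0 + 2)² = 2² = 4)
O(I) = 4 - I
18250 + O((6*R(Q(-4)))*3) = 18250 + (4 - 6*(-5*(-3)²)*3) = 18250 + (4 - 6*(-5*9)*3) = 18250 + (4 - 6*(-45)*3) = 18250 + (4 - (-270)*3) = 18250 + (4 - 1*(-810)) = 18250 + (4 + 810) = 18250 + 814 = 19064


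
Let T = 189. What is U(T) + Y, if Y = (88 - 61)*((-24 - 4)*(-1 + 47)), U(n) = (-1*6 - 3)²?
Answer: -34695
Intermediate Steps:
U(n) = 81 (U(n) = (-6 - 3)² = (-9)² = 81)
Y = -34776 (Y = 27*(-28*46) = 27*(-1288) = -34776)
U(T) + Y = 81 - 34776 = -34695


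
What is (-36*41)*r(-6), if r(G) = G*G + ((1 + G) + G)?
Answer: -36900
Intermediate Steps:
r(G) = 1 + G² + 2*G (r(G) = G² + (1 + 2*G) = 1 + G² + 2*G)
(-36*41)*r(-6) = (-36*41)*(1 + (-6)² + 2*(-6)) = -1476*(1 + 36 - 12) = -1476*25 = -36900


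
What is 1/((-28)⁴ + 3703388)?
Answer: 1/4318044 ≈ 2.3159e-7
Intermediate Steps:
1/((-28)⁴ + 3703388) = 1/(614656 + 3703388) = 1/4318044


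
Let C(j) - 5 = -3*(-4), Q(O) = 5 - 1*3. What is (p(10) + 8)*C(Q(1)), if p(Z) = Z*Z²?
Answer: 17136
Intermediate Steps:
Q(O) = 2 (Q(O) = 5 - 3 = 2)
p(Z) = Z³
C(j) = 17 (C(j) = 5 - 3*(-4) = 5 + 12 = 17)
(p(10) + 8)*C(Q(1)) = (10³ + 8)*17 = (1000 + 8)*17 = 1008*17 = 17136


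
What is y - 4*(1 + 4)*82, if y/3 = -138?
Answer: -2054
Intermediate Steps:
y = -414 (y = 3*(-138) = -414)
y - 4*(1 + 4)*82 = -414 - 4*(1 + 4)*82 = -414 - 4*5*82 = -414 - 20*82 = -414 - 1640 = -2054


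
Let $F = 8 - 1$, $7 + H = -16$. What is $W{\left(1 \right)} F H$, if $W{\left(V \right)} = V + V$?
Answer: $-322$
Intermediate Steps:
$H = -23$ ($H = -7 - 16 = -23$)
$W{\left(V \right)} = 2 V$
$F = 7$ ($F = 8 - 1 = 7$)
$W{\left(1 \right)} F H = 2 \cdot 1 \cdot 7 \left(-23\right) = 2 \cdot 7 \left(-23\right) = 14 \left(-23\right) = -322$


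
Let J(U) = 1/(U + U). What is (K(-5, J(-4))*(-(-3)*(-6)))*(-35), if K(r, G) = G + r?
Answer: -12915/4 ≈ -3228.8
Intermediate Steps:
J(U) = 1/(2*U)
(K(-5, J(-4))*(-(-3)*(-6)))*(-35) = (((1/2)/(-4) - 5)*(-(-3)*(-6)))*(-35) = (((1/2)*(-1/4) - 5)*(-1*18))*(-35) = ((-1/8 - 5)*(-18))*(-35) = -41/8*(-18)*(-35) = (369/4)*(-35) = -12915/4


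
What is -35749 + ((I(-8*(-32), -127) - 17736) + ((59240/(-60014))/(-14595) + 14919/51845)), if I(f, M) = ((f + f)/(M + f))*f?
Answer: -10245470307898656034/195268417952055 ≈ -52469.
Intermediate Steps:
I(f, M) = 2*f**2/(M + f) (I(f, M) = ((2*f)/(M + f))*f = (2*f/(M + f))*f = 2*f**2/(M + f))
-35749 + ((I(-8*(-32), -127) - 17736) + ((59240/(-60014))/(-14595) + 14919/51845)) = -35749 + ((2*(-8*(-32))**2/(-127 - 8*(-32)) - 17736) + ((59240/(-60014))/(-14595) + 14919/51845)) = -35749 + ((2*256**2/(-127 + 256) - 17736) + ((59240*(-1/60014))*(-1/14595) + 14919*(1/51845))) = -35749 + ((2*65536/129 - 17736) + (-29620/30007*(-1/14595) + 14919/51845)) = -35749 + ((2*65536*(1/129) - 17736) + (5924/87590433 + 14919/51845)) = -35749 + ((131072/129 - 17736) + 1307068799707/4541125998885) = -35749 + (-2156872/129 + 1307068799707/4541125998885) = -35749 - 3264819634530641839/195268417952055 = -10245470307898656034/195268417952055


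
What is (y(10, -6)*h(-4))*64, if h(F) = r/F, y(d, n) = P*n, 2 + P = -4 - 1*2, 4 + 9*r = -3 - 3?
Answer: 2560/3 ≈ 853.33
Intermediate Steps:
r = -10/9 (r = -4/9 + (-3 - 3)/9 = -4/9 + (⅑)*(-6) = -4/9 - ⅔ = -10/9 ≈ -1.1111)
P = -8 (P = -2 + (-4 - 1*2) = -2 + (-4 - 2) = -2 - 6 = -8)
y(d, n) = -8*n
h(F) = -10/(9*F)
(y(10, -6)*h(-4))*64 = ((-8*(-6))*(-10/9/(-4)))*64 = (48*(-10/9*(-¼)))*64 = (48*(5/18))*64 = (40/3)*64 = 2560/3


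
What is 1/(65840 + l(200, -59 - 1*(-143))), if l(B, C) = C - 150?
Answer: 1/65774 ≈ 1.5204e-5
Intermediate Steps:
l(B, C) = -150 + C
1/(65840 + l(200, -59 - 1*(-143))) = 1/(65840 + (-150 + (-59 - 1*(-143)))) = 1/(65840 + (-150 + (-59 + 143))) = 1/(65840 + (-150 + 84)) = 1/(65840 - 66) = 1/65774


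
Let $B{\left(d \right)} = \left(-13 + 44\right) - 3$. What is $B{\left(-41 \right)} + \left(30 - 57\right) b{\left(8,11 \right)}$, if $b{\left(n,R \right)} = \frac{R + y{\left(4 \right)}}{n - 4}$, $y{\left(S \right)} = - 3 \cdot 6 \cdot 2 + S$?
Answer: $\frac{679}{4} \approx 169.75$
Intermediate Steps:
$B{\left(d \right)} = 28$ ($B{\left(d \right)} = 31 - 3 = 28$)
$y{\left(S \right)} = -36 + S$ ($y{\left(S \right)} = \left(-3\right) 12 + S = -36 + S$)
$b{\left(n,R \right)} = \frac{-32 + R}{-4 + n}$ ($b{\left(n,R \right)} = \frac{R + \left(-36 + 4\right)}{n - 4} = \frac{R - 32}{-4 + n} = \frac{-32 + R}{-4 + n}$)
$B{\left(-41 \right)} + \left(30 - 57\right) b{\left(8,11 \right)} = 28 + \left(30 - 57\right) \frac{-32 + 11}{-4 + 8} = 28 - 27 \cdot \frac{1}{4} \left(-21\right) = 28 - - \frac{567}{4} = 28 + \frac{567}{4} = \frac{679}{4}$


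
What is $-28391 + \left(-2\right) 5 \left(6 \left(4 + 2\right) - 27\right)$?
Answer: $-28481$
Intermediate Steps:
$-28391 + \left(-2\right) 5 \left(6 \left(4 + 2\right) - 27\right) = -28391 - 10 \left(6 \cdot 6 - 27\right) = -28391 - 10 \left(36 - 27\right) = -28391 - 90 = -28481$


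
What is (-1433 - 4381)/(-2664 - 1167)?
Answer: 1938/1277 ≈ 1.5176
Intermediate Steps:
(-1433 - 4381)/(-2664 - 1167) = -5814/(-3831) = -5814*(-1/3831) = 1938/1277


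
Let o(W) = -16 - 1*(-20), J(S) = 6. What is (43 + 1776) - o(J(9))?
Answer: 1815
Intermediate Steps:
o(W) = 4 (o(W) = -16 + 20 = 4)
(43 + 1776) - o(J(9)) = (43 + 1776) - 1*4 = 1819 - 4 = 1815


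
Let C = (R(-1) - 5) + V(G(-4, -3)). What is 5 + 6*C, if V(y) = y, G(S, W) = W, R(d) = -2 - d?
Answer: -49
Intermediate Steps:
C = -9 (C = ((-2 - 1*(-1)) - 5) - 3 = ((-2 + 1) - 5) - 3 = (-1 - 5) - 3 = -6 - 3 = -9)
5 + 6*C = 5 + 6*(-9) = 5 - 54 = -49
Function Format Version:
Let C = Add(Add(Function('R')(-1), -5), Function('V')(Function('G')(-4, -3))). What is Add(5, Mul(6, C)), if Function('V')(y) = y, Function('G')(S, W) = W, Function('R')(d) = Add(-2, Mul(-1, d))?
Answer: -49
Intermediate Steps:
C = -9 (C = Add(Add(Add(-2, Mul(-1, -1)), -5), -3) = Add(Add(Add(-2, 1), -5), -3) = Add(Add(-1, -5), -3) = Add(-6, -3) = -9)
Add(5, Mul(6, C)) = Add(5, Mul(6, -9)) = Add(5, -54) = -49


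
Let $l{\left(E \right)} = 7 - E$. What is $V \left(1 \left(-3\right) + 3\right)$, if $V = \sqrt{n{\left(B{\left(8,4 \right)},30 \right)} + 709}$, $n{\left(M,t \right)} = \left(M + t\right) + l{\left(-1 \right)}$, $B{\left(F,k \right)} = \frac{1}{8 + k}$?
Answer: $0$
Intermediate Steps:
$n{\left(M,t \right)} = 8 + M + t$ ($n{\left(M,t \right)} = \left(M + t\right) + \left(7 - -1\right) = \left(M + t\right) + \left(7 + 1\right) = \left(M + t\right) + 8 = 8 + M + t$)
$V = \frac{\sqrt{26895}}{6}$ ($V = \sqrt{\left(8 + \frac{1}{8 + 4} + 30\right) + 709} = \sqrt{\left(8 + \frac{1}{12} + 30\right) + 709} = \sqrt{\frac{457}{12} + 709} = \sqrt{\frac{8965}{12}} = \frac{\sqrt{26895}}{6} \approx 27.333$)
$V \left(1 \left(-3\right) + 3\right) = \frac{\sqrt{26895}}{6} \left(1 \left(-3\right) + 3\right) = \frac{\sqrt{26895}}{6} \left(-3 + 3\right) = \frac{\sqrt{26895}}{6} \cdot 0 = 0$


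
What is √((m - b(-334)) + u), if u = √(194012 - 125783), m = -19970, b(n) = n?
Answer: √(-19636 + 57*√21) ≈ 139.19*I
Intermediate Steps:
u = 57*√21 (u = √68229 = 57*√21 ≈ 261.21)
√((m - b(-334)) + u) = √((-19970 - 1*(-334)) + 57*√21) = √((-19970 + 334) + 57*√21) = √(-19636 + 57*√21)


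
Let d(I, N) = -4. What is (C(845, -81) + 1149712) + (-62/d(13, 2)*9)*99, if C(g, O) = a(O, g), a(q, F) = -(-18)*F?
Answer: 2357465/2 ≈ 1.1787e+6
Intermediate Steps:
a(q, F) = 18*F
C(g, O) = 18*g
(C(845, -81) + 1149712) + (-62/d(13, 2)*9)*99 = (18*845 + 1149712) + (-62/(-4)*9)*99 = (15210 + 1149712) + (-62*(-¼)*9)*99 = 1164922 + ((31/2)*9)*99 = 1164922 + (279/2)*99 = 1164922 + 27621/2 = 2357465/2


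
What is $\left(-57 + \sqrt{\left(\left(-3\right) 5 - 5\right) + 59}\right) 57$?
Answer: $-3249 + 57 \sqrt{39} \approx -2893.0$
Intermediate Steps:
$\left(-57 + \sqrt{\left(\left(-3\right) 5 - 5\right) + 59}\right) 57 = \left(-57 + \sqrt{\left(-15 - 5\right) + 59}\right) 57 = \left(-57 + \sqrt{-20 + 59}\right) 57 = \left(-57 + \sqrt{39}\right) 57 = -3249 + 57 \sqrt{39}$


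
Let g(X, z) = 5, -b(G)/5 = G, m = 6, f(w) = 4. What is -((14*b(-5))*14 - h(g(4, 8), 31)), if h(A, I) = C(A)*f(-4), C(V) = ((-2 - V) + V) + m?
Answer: -4884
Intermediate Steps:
C(V) = 4 (C(V) = ((-2 - V) + V) + 6 = -2 + 6 = 4)
b(G) = -5*G
h(A, I) = 16 (h(A, I) = 4*4 = 16)
-((14*b(-5))*14 - h(g(4, 8), 31)) = -((14*(-5*(-5)))*14 - 1*16) = -((14*25)*14 - 16) = -(350*14 - 16) = -(4900 - 16) = -1*4884 = -4884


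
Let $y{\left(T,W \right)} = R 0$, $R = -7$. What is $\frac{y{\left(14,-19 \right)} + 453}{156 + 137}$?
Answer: $\frac{453}{293} \approx 1.5461$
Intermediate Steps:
$y{\left(T,W \right)} = 0$ ($y{\left(T,W \right)} = \left(-7\right) 0 = 0$)
$\frac{y{\left(14,-19 \right)} + 453}{156 + 137} = \frac{0 + 453}{156 + 137} = \frac{453}{293}$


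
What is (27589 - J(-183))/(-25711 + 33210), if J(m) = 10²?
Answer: 27489/7499 ≈ 3.6657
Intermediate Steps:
J(m) = 100
(27589 - J(-183))/(-25711 + 33210) = (27589 - 1*100)/(-25711 + 33210) = (27589 - 100)/7499 = 27489*(1/7499) = 27489/7499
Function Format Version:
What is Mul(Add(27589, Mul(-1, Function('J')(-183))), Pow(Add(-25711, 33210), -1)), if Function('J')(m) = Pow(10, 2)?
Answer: Rational(27489, 7499) ≈ 3.6657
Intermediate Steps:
Function('J')(m) = 100
Mul(Add(27589, Mul(-1, Function('J')(-183))), Pow(Add(-25711, 33210), -1)) = Mul(Add(27589, Mul(-1, 100)), Pow(Add(-25711, 33210), -1)) = Mul(Add(27589, -100), Pow(7499, -1)) = Mul(27489, Rational(1, 7499)) = Rational(27489, 7499)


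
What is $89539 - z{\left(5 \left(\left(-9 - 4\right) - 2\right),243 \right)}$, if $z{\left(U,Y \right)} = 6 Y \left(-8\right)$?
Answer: $101203$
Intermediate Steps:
$z{\left(U,Y \right)} = - 48 Y$
$89539 - z{\left(5 \left(\left(-9 - 4\right) - 2\right),243 \right)} = 89539 - \left(-48\right) 243 = 89539 - -11664 = 89539 + 11664 = 101203$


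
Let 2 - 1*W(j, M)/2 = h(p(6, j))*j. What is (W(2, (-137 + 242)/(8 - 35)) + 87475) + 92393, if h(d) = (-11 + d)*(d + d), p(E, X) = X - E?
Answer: 179392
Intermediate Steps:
h(d) = 2*d*(-11 + d) (h(d) = (-11 + d)*(2*d) = 2*d*(-11 + d))
W(j, M) = 4 - 4*j*(-17 + j)*(-6 + j) (W(j, M) = 4 - 2*2*(j - 1*6)*(-11 + (j - 1*6))*j = 4 - 2*2*(j - 6)*(-11 + (j - 6))*j = 4 - 2*2*(-6 + j)*(-11 + (-6 + j))*j = 4 - 2*2*(-6 + j)*(-17 + j)*j = 4 - 2*2*(-17 + j)*(-6 + j)*j = 4 - 4*j*(-17 + j)*(-6 + j))
(W(2, (-137 + 242)/(8 - 35)) + 87475) + 92393 = ((4 - 4*2*(-17 + 2)*(-6 + 2)) + 87475) + 92393 = ((4 - 4*2*(-15)*(-4)) + 87475) + 92393 = ((4 - 480) + 87475) + 92393 = (-476 + 87475) + 92393 = 86999 + 92393 = 179392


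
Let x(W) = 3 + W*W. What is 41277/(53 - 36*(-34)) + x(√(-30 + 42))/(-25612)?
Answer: 1057167369/32706524 ≈ 32.323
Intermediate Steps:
x(W) = 3 + W²
41277/(53 - 36*(-34)) + x(√(-30 + 42))/(-25612) = 41277/(53 - 36*(-34)) + (3 + (√(-30 + 42))²)/(-25612) = 41277/(53 + 1224) + (3 + (√12)²)*(-1/25612) = 41277/1277 + (3 + (2*√3)²)*(-1/25612) = 41277*(1/1277) + (3 + 12)*(-1/25612) = 41277/1277 + 15*(-1/25612) = 41277/1277 - 15/25612 = 1057167369/32706524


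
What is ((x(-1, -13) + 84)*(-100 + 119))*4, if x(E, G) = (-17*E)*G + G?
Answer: -11400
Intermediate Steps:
x(E, G) = G - 17*E*G (x(E, G) = -17*E*G + G = G - 17*E*G)
((x(-1, -13) + 84)*(-100 + 119))*4 = ((-13*(1 - 17*(-1)) + 84)*(-100 + 119))*4 = ((-13*(1 + 17) + 84)*19)*4 = ((-13*18 + 84)*19)*4 = ((-234 + 84)*19)*4 = -150*19*4 = -2850*4 = -11400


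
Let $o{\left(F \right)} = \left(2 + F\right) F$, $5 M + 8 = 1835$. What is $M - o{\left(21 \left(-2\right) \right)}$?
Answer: $- \frac{6573}{5} \approx -1314.6$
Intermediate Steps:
$M = \frac{1827}{5}$ ($M = - \frac{8}{5} + \frac{1}{5} \cdot 1835 = - \frac{8}{5} + 367 = \frac{1827}{5} \approx 365.4$)
$o{\left(F \right)} = F \left(2 + F\right)$
$M - o{\left(21 \left(-2\right) \right)} = \frac{1827}{5} - 21 \left(-2\right) \left(2 + 21 \left(-2\right)\right) = \frac{1827}{5} - - 42 \left(2 - 42\right) = \frac{1827}{5} - \left(-42\right) \left(-40\right) = \frac{1827}{5} - 1680 = - \frac{6573}{5}$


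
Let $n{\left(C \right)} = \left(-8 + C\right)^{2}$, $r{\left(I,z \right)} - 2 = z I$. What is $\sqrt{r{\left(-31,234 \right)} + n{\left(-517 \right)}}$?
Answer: $7 \sqrt{5477} \approx 518.05$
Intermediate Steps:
$r{\left(I,z \right)} = 2 + I z$ ($r{\left(I,z \right)} = 2 + z I = 2 + I z$)
$\sqrt{r{\left(-31,234 \right)} + n{\left(-517 \right)}} = \sqrt{\left(2 - 7254\right) + \left(-8 - 517\right)^{2}} = \sqrt{\left(2 - 7254\right) + \left(-525\right)^{2}} = \sqrt{-7252 + 275625} = \sqrt{268373} = 7 \sqrt{5477}$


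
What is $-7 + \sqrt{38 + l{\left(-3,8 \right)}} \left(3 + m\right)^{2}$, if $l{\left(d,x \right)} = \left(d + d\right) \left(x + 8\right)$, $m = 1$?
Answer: $-7 + 16 i \sqrt{58} \approx -7.0 + 121.85 i$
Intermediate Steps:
$l{\left(d,x \right)} = 2 d \left(8 + x\right)$
$-7 + \sqrt{38 + l{\left(-3,8 \right)}} \left(3 + m\right)^{2} = -7 + \sqrt{38 + 2 \left(-3\right) \left(8 + 8\right)} \left(3 + 1\right)^{2} = -7 + \sqrt{38 + 2 \left(-3\right) 16} \cdot 4^{2} = -7 + \sqrt{38 - 96} \cdot 16 = -7 + \sqrt{-58} \cdot 16 = -7 + i \sqrt{58} \cdot 16 = -7 + 16 i \sqrt{58}$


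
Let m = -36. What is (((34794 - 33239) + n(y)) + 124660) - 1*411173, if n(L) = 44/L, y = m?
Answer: -2564633/9 ≈ -2.8496e+5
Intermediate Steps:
y = -36
(((34794 - 33239) + n(y)) + 124660) - 1*411173 = (((34794 - 33239) + 44/(-36)) + 124660) - 1*411173 = ((1555 + 44*(-1/36)) + 124660) - 411173 = ((1555 - 11/9) + 124660) - 411173 = (13984/9 + 124660) - 411173 = 1135924/9 - 411173 = -2564633/9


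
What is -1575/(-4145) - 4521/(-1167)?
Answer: 1371838/322481 ≈ 4.2540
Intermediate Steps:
-1575/(-4145) - 4521/(-1167) = -1575*(-1/4145) - 4521*(-1/1167) = 315/829 + 1507/389 = 1371838/322481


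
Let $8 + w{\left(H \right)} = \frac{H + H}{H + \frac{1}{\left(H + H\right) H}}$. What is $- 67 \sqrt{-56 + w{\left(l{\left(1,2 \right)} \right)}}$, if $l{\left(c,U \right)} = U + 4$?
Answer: $- \frac{268 i \sqrt{726574}}{433} \approx - 527.58 i$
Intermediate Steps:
$l{\left(c,U \right)} = 4 + U$
$w{\left(H \right)} = -8 + \frac{2 H}{H + \frac{1}{2 H^{2}}}$ ($w{\left(H \right)} = -8 + \frac{H + H}{H + \frac{1}{\left(H + H\right) H}} = -8 + \frac{2 H}{H + \frac{1}{2 H H}} = -8 + \frac{2 H}{H + \frac{\frac{1}{2} \frac{1}{H}}{H}} = -8 + \frac{2 H}{H + \frac{1}{2 H^{2}}}$)
$- 67 \sqrt{-56 + w{\left(l{\left(1,2 \right)} \right)}} = - 67 \sqrt{-56 + \frac{4 \left(-2 - 3 \left(4 + 2\right)^{3}\right)}{1 + 2 \left(4 + 2\right)^{3}}} = - 67 \sqrt{-56 + \frac{4 \left(-2 - 3 \cdot 6^{3}\right)}{1 + 2 \cdot 6^{3}}} = - 67 \sqrt{-56 + \frac{4 \left(-2 - 648\right)}{1 + 2 \cdot 216}} = - 67 \sqrt{-56 + \frac{4 \left(-2 - 648\right)}{1 + 432}} = - 67 \sqrt{-56 + 4 \cdot \frac{1}{433} \left(-650\right)} = - 67 \sqrt{-56 - \frac{2600}{433}} = - 67 \sqrt{- \frac{26848}{433}} = - 67 \frac{4 i \sqrt{726574}}{433} = - \frac{268 i \sqrt{726574}}{433}$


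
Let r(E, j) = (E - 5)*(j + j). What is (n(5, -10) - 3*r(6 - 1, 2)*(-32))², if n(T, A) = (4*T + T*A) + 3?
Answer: 729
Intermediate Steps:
n(T, A) = 3 + 4*T + A*T (n(T, A) = (4*T + A*T) + 3 = 3 + 4*T + A*T)
r(E, j) = 2*j*(-5 + E) (r(E, j) = (-5 + E)*(2*j) = 2*j*(-5 + E))
(n(5, -10) - 3*r(6 - 1, 2)*(-32))² = ((3 + 4*5 - 10*5) - 6*2*(-5 + (6 - 1))*(-32))² = ((3 + 20 - 50) - 6*2*(-5 + 5)*(-32))² = (-27 - 6*2*0*(-32))² = (-27 - 3*0*(-32))² = (-27 + 0*(-32))² = (-27 + 0)² = (-27)² = 729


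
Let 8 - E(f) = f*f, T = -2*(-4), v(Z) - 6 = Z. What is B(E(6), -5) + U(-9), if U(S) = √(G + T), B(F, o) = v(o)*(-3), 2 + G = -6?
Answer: -3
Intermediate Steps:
v(Z) = 6 + Z
T = 8
E(f) = 8 - f² (E(f) = 8 - f*f = 8 - f²)
G = -8 (G = -2 - 6 = -8)
B(F, o) = -18 - 3*o (B(F, o) = (6 + o)*(-3) = -18 - 3*o)
U(S) = 0 (U(S) = √(-8 + 8) = √0 = 0)
B(E(6), -5) + U(-9) = (-18 - 3*(-5)) + 0 = (-18 + 15) + 0 = -3 + 0 = -3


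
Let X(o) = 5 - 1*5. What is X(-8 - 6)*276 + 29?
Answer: 29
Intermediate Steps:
X(o) = 0 (X(o) = 5 - 5 = 0)
X(-8 - 6)*276 + 29 = 0*276 + 29 = 0 + 29 = 29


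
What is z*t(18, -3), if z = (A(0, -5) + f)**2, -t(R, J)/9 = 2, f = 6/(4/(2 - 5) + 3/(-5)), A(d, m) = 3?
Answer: -162/841 ≈ -0.19263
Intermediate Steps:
f = -90/29 (f = 6/(4/(-3) + 3*(-1/5)) = 6/(4*(-1/3) - 3/5) = 6/(-4/3 - 3/5) = 6/(-29/15) = 6*(-15/29) = -90/29 ≈ -3.1034)
t(R, J) = -18 (t(R, J) = -9*2 = -18)
z = 9/841 (z = (3 - 90/29)**2 = (-3/29)**2 = 9/841 ≈ 0.010702)
z*t(18, -3) = (9/841)*(-18) = -162/841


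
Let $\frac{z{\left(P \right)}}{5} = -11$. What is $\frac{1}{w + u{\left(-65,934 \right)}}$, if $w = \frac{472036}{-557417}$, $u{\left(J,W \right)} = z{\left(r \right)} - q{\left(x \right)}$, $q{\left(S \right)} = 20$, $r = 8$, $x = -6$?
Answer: $- \frac{557417}{42278311} \approx -0.013184$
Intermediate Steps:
$z{\left(P \right)} = -55$ ($z{\left(P \right)} = 5 \left(-11\right) = -55$)
$u{\left(J,W \right)} = -75$ ($u{\left(J,W \right)} = -55 - 20 = -75$)
$w = - \frac{472036}{557417}$ ($w = 472036 \left(- \frac{1}{557417}\right) = - \frac{472036}{557417} \approx -0.84683$)
$\frac{1}{w + u{\left(-65,934 \right)}} = \frac{1}{- \frac{472036}{557417} - 75} = \frac{1}{- \frac{42278311}{557417}} = - \frac{557417}{42278311}$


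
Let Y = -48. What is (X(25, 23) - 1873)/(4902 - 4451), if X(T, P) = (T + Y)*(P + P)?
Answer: -2931/451 ≈ -6.4989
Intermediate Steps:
X(T, P) = 2*P*(-48 + T) (X(T, P) = (T - 48)*(P + P) = (-48 + T)*(2*P) = 2*P*(-48 + T))
(X(25, 23) - 1873)/(4902 - 4451) = (2*23*(-48 + 25) - 1873)/(4902 - 4451) = (2*23*(-23) - 1873)/451 = (-1058 - 1873)*(1/451) = -2931*1/451 = -2931/451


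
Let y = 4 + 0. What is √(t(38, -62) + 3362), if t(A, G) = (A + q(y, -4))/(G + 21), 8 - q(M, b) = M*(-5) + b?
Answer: 6*√156907/41 ≈ 57.968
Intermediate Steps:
y = 4
q(M, b) = 8 - b + 5*M (q(M, b) = 8 - (M*(-5) + b) = 8 - (-5*M + b) = 8 - (b - 5*M) = 8 + (-b + 5*M) = 8 - b + 5*M)
t(A, G) = (32 + A)/(21 + G) (t(A, G) = (A + (8 - 1*(-4) + 5*4))/(G + 21) = (A + (8 + 4 + 20))/(21 + G) = (A + 32)/(21 + G) = (32 + A)/(21 + G))
√(t(38, -62) + 3362) = √((32 + 38)/(21 - 62) + 3362) = √(70/(-41) + 3362) = √(-1/41*70 + 3362) = √(-70/41 + 3362) = √(137772/41) = 6*√156907/41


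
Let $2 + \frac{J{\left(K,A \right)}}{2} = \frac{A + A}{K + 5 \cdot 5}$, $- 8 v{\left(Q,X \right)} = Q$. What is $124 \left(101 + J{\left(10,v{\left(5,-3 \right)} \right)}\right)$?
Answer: $\frac{84134}{7} \approx 12019.0$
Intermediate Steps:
$v{\left(Q,X \right)} = - \frac{Q}{8}$
$J{\left(K,A \right)} = -4 + \frac{4 A}{25 + K}$ ($J{\left(K,A \right)} = -4 + 2 \frac{A + A}{K + 5 \cdot 5} = -4 + 2 \frac{2 A}{K + 25} = -4 + 2 \frac{2 A}{25 + K} = -4 + \frac{4 A}{25 + K}$)
$124 \left(101 + J{\left(10,v{\left(5,-3 \right)} \right)}\right) = 124 \left(101 + \frac{4 \left(-25 - \frac{5}{8} - 10\right)}{25 + 10}\right) = 124 \left(101 + \frac{4 \left(-25 - \frac{5}{8} - 10\right)}{35}\right) = 124 \left(101 + 4 \cdot \frac{1}{35} \left(- \frac{285}{8}\right)\right) = 124 \left(101 - \frac{57}{14}\right) = 124 \cdot \frac{1357}{14} = \frac{84134}{7}$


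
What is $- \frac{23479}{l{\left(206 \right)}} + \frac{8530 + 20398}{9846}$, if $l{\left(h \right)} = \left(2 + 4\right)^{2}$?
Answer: $- \frac{1420573}{2188} \approx -649.26$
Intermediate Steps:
$l{\left(h \right)} = 36$ ($l{\left(h \right)} = 6^{2} = 36$)
$- \frac{23479}{l{\left(206 \right)}} + \frac{8530 + 20398}{9846} = - \frac{23479}{36} + \frac{8530 + 20398}{9846} = \left(-23479\right) \frac{1}{36} + 28928 \cdot \frac{1}{9846} = - \frac{23479}{36} + \frac{14464}{4923} = - \frac{1420573}{2188}$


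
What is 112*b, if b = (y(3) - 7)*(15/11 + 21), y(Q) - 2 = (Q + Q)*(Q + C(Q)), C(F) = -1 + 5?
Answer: 1019424/11 ≈ 92675.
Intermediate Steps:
C(F) = 4
y(Q) = 2 + 2*Q*(4 + Q) (y(Q) = 2 + (Q + Q)*(Q + 4) = 2 + (2*Q)*(4 + Q) = 2 + 2*Q*(4 + Q))
b = 9102/11 (b = ((2 + 2*3² + 8*3) - 7)*(15/11 + 21) = ((2 + 2*9 + 24) - 7)*(15*(1/11) + 21) = ((2 + 18 + 24) - 7)*(15/11 + 21) = (44 - 7)*(246/11) = 37*(246/11) = 9102/11 ≈ 827.45)
112*b = 112*(9102/11) = 1019424/11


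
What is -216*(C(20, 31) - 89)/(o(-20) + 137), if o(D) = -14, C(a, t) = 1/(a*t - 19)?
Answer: 3851136/24641 ≈ 156.29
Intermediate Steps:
C(a, t) = 1/(-19 + a*t)
-216*(C(20, 31) - 89)/(o(-20) + 137) = -216*(1/(-19 + 20*31) - 89)/(-14 + 137) = -216*(1/(-19 + 620) - 89)/123 = -216*(1/601 - 89)/123 = -(-11553408)/(601*123) = -216*(-53488/73923) = 3851136/24641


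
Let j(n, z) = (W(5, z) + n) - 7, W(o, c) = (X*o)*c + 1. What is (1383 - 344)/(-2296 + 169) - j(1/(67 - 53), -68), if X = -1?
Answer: -9962525/29778 ≈ -334.56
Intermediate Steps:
W(o, c) = 1 - c*o (W(o, c) = (-o)*c + 1 = -c*o + 1 = 1 - c*o)
j(n, z) = -6 + n - 5*z (j(n, z) = ((1 - 1*z*5) + n) - 7 = ((1 - 5*z) + n) - 7 = (1 + n - 5*z) - 7 = -6 + n - 5*z)
(1383 - 344)/(-2296 + 169) - j(1/(67 - 53), -68) = (1383 - 344)/(-2296 + 169) - (-6 + 1/(67 - 53) - 5*(-68)) = 1039/(-2127) - (-6 + 1/14 + 340) = 1039*(-1/2127) - (-6 + 1/14 + 340) = -1039/2127 - 1*4677/14 = -1039/2127 - 4677/14 = -9962525/29778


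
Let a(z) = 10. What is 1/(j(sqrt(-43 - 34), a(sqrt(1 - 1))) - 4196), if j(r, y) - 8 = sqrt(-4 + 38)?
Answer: -2094/8769655 - sqrt(34)/17539310 ≈ -0.00023911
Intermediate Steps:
j(r, y) = 8 + sqrt(34) (j(r, y) = 8 + sqrt(-4 + 38) = 8 + sqrt(34))
1/(j(sqrt(-43 - 34), a(sqrt(1 - 1))) - 4196) = 1/((8 + sqrt(34)) - 4196) = 1/(-4188 + sqrt(34))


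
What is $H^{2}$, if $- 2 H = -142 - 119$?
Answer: $\frac{68121}{4} \approx 17030.0$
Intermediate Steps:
$H = \frac{261}{2}$ ($H = - \frac{-142 - 119}{2} = \left(- \frac{1}{2}\right) \left(-261\right) = \frac{261}{2} \approx 130.5$)
$H^{2} = \left(\frac{261}{2}\right)^{2} = \frac{68121}{4}$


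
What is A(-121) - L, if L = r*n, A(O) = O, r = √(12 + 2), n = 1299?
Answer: -121 - 1299*√14 ≈ -4981.4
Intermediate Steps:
r = √14 ≈ 3.7417
L = 1299*√14 (L = √14*1299 = 1299*√14 ≈ 4860.4)
A(-121) - L = -121 - 1299*√14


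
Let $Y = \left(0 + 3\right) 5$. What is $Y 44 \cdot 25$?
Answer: $16500$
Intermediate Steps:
$Y = 15$ ($Y = 3 \cdot 5 = 15$)
$Y 44 \cdot 25 = 15 \cdot 44 \cdot 25 = 660 \cdot 25 = 16500$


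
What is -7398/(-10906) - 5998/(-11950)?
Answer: 38455072/32581675 ≈ 1.1803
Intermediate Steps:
-7398/(-10906) - 5998/(-11950) = -7398*(-1/10906) - 5998*(-1/11950) = 3699/5453 + 2999/5975 = 38455072/32581675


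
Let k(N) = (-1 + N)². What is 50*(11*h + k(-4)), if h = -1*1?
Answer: 700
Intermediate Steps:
h = -1
50*(11*h + k(-4)) = 50*(11*(-1) + (-1 - 4)²) = 50*(-11 + (-5)²) = 50*(-11 + 25) = 50*14 = 700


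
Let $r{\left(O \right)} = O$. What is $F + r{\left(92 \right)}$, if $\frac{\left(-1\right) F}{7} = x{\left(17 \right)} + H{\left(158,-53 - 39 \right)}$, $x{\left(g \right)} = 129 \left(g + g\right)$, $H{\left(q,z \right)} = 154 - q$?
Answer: $-30582$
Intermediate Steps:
$x{\left(g \right)} = 258 g$ ($x{\left(g \right)} = 129 \cdot 2 g = 258 g$)
$F = -30674$ ($F = - 7 \left(258 \cdot 17 + \left(154 - 158\right)\right) = - 7 \left(4386 + \left(154 - 158\right)\right) = - 7 \left(4386 - 4\right) = \left(-7\right) 4382 = -30674$)
$F + r{\left(92 \right)} = -30674 + 92 = -30582$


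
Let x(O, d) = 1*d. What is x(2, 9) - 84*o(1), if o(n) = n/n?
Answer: -75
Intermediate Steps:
x(O, d) = d
o(n) = 1
x(2, 9) - 84*o(1) = 9 - 84*1 = 9 - 84 = -75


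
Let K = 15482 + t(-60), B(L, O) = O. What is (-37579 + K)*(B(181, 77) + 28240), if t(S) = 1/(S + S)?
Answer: -25028839399/40 ≈ -6.2572e+8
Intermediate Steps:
t(S) = 1/(2*S)
K = 1857839/120 (K = 15482 + (1/2)/(-60) = 15482 + (1/2)*(-1/60) = 15482 - 1/120 = 1857839/120 ≈ 15482.)
(-37579 + K)*(B(181, 77) + 28240) = (-37579 + 1857839/120)*(77 + 28240) = -2651641/120*28317 = -25028839399/40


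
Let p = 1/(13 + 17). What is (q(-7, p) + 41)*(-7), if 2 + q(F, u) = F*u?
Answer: -8141/30 ≈ -271.37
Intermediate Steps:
p = 1/30 ≈ 0.033333
q(F, u) = -2 + F*u
(q(-7, p) + 41)*(-7) = ((-2 - 7*1/30) + 41)*(-7) = ((-2 - 7/30) + 41)*(-7) = (-67/30 + 41)*(-7) = (1163/30)*(-7) = -8141/30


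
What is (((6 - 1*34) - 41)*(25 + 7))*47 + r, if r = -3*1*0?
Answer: -103776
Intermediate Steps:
r = 0 (r = -3*0 = 0)
(((6 - 1*34) - 41)*(25 + 7))*47 + r = (((6 - 1*34) - 41)*(25 + 7))*47 + 0 = (((6 - 34) - 41)*32)*47 + 0 = ((-28 - 41)*32)*47 + 0 = -69*32*47 + 0 = -2208*47 + 0 = -103776 + 0 = -103776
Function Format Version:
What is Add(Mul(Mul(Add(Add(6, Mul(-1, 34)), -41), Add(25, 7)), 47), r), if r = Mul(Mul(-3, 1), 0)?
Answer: -103776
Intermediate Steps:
r = 0 (r = Mul(-3, 0) = 0)
Add(Mul(Mul(Add(Add(6, Mul(-1, 34)), -41), Add(25, 7)), 47), r) = Add(Mul(Mul(Add(Add(6, Mul(-1, 34)), -41), Add(25, 7)), 47), 0) = Add(Mul(Mul(Add(Add(6, -34), -41), 32), 47), 0) = Add(Mul(Mul(Add(-28, -41), 32), 47), 0) = Add(Mul(Mul(-69, 32), 47), 0) = Add(Mul(-2208, 47), 0) = Add(-103776, 0) = -103776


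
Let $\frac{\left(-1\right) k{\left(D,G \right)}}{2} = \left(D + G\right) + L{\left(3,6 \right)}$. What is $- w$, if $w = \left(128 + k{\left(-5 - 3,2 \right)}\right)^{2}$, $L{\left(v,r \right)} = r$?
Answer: $-16384$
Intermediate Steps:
$k{\left(D,G \right)} = -12 - 2 D - 2 G$ ($k{\left(D,G \right)} = - 2 \left(\left(D + G\right) + 6\right) = - 2 \left(6 + D + G\right) = -12 - 2 D - 2 G$)
$w = 16384$ ($w = \left(128 - \left(16 + 2 \left(-5 - 3\right)\right)\right)^{2} = \left(128 - 0\right)^{2} = \left(128 + 0\right)^{2} = 128^{2} = 16384$)
$- w = \left(-1\right) 16384 = -16384$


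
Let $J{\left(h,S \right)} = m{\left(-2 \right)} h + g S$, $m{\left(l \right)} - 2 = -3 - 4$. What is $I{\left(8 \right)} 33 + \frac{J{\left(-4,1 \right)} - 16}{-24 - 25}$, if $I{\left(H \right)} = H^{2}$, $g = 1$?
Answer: $\frac{103483}{49} \approx 2111.9$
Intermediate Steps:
$m{\left(l \right)} = -5$ ($m{\left(l \right)} = 2 - 7 = -5$)
$J{\left(h,S \right)} = S - 5 h$ ($J{\left(h,S \right)} = - 5 h + 1 S = - 5 h + S = S - 5 h$)
$I{\left(8 \right)} 33 + \frac{J{\left(-4,1 \right)} - 16}{-24 - 25} = 8^{2} \cdot 33 + \frac{\left(1 - -20\right) - 16}{-24 - 25} = 64 \cdot 33 + \frac{\left(1 + 20\right) - 16}{-49} = 2112 + \left(21 - 16\right) \left(- \frac{1}{49}\right) = 2112 + 5 \left(- \frac{1}{49}\right) = 2112 - \frac{5}{49} = \frac{103483}{49}$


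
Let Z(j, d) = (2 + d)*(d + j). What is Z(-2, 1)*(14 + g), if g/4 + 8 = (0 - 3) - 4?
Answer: 138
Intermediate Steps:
g = -60 (g = -32 + 4*((0 - 3) - 4) = -32 + 4*(-3 - 4) = -32 + 4*(-7) = -32 - 28 = -60)
Z(-2, 1)*(14 + g) = (1² + 2*1 + 2*(-2) + 1*(-2))*(14 - 60) = (1 + 2 - 4 - 2)*(-46) = -3*(-46) = 138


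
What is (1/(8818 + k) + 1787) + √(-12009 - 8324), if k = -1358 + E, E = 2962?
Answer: 18624115/10422 + I*√20333 ≈ 1787.0 + 142.59*I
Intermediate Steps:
k = 1604 (k = -1358 + 2962 = 1604)
(1/(8818 + k) + 1787) + √(-12009 - 8324) = (1/(8818 + 1604) + 1787) + √(-12009 - 8324) = (1/10422 + 1787) + √(-20333) = (1/10422 + 1787) + I*√20333 = 18624115/10422 + I*√20333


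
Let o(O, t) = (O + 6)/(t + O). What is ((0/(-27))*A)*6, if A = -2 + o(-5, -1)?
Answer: 0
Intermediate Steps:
o(O, t) = (6 + O)/(O + t)
A = -13/6 (A = -2 + (6 - 5)/(-5 - 1) = -2 + 1/(-6) = -2 - ⅙*1 = -2 - ⅙ = -13/6 ≈ -2.1667)
((0/(-27))*A)*6 = ((0/(-27))*(-13/6))*6 = ((0*(-1/27))*(-13/6))*6 = (0*(-13/6))*6 = 0*6 = 0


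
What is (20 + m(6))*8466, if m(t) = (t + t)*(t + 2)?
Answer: 982056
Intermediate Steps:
m(t) = 2*t*(2 + t) (m(t) = (2*t)*(2 + t) = 2*t*(2 + t))
(20 + m(6))*8466 = (20 + 2*6*(2 + 6))*8466 = (20 + 2*6*8)*8466 = (20 + 96)*8466 = 116*8466 = 982056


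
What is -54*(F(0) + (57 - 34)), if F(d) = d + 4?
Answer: -1458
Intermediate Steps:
F(d) = 4 + d
-54*(F(0) + (57 - 34)) = -54*((4 + 0) + (57 - 34)) = -54*(4 + 23) = -54*27 = -1458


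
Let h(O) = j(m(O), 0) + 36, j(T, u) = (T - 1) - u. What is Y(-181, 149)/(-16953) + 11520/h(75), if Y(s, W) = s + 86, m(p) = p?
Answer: 19530901/186483 ≈ 104.73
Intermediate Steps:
j(T, u) = -1 + T - u (j(T, u) = (-1 + T) - u = -1 + T - u)
h(O) = 35 + O (h(O) = (-1 + O - 1*0) + 36 = (-1 + O + 0) + 36 = (-1 + O) + 36 = 35 + O)
Y(s, W) = 86 + s
Y(-181, 149)/(-16953) + 11520/h(75) = (86 - 181)/(-16953) + 11520/(35 + 75) = -95*(-1/16953) + 11520/110 = 95/16953 + 11520*(1/110) = 95/16953 + 1152/11 = 19530901/186483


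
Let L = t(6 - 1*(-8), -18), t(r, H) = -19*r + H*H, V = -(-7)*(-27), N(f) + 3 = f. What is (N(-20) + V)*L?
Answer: -12296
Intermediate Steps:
N(f) = -3 + f
V = -189 (V = -7*27 = -189)
t(r, H) = H² - 19*r (t(r, H) = -19*r + H² = H² - 19*r)
L = 58 (L = (-18)² - 19*(6 - 1*(-8)) = 324 - 19*(6 + 8) = 324 - 19*14 = 324 - 266 = 58)
(N(-20) + V)*L = ((-3 - 20) - 189)*58 = (-23 - 189)*58 = -212*58 = -12296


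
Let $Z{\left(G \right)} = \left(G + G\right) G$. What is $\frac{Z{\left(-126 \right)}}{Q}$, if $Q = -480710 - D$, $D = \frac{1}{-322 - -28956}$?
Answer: $- \frac{909186768}{13764650141} \approx -0.066052$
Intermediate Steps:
$D = \frac{1}{28634}$ ($D = \frac{1}{-322 + 28956} = \frac{1}{28634} \approx 3.4923 \cdot 10^{-5}$)
$Z{\left(G \right)} = 2 G^{2}$ ($Z{\left(G \right)} = 2 G G = 2 G^{2}$)
$Q = - \frac{13764650141}{28634}$ ($Q = -480710 - \frac{1}{28634} = - \frac{13764650141}{28634} \approx -4.8071 \cdot 10^{5}$)
$\frac{Z{\left(-126 \right)}}{Q} = \frac{2 \left(-126\right)^{2}}{- \frac{13764650141}{28634}} = 2 \cdot 15876 \left(- \frac{28634}{13764650141}\right) = 31752 \left(- \frac{28634}{13764650141}\right) = - \frac{909186768}{13764650141}$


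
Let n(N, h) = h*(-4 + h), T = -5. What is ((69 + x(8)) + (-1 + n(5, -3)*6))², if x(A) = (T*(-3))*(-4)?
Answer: 17956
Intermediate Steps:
x(A) = -60 (x(A) = -5*(-3)*(-4) = 15*(-4) = -60)
((69 + x(8)) + (-1 + n(5, -3)*6))² = ((69 - 60) + (-1 - 3*(-4 - 3)*6))² = (9 + (-1 - 3*(-7)*6))² = (9 + (-1 + 21*6))² = (9 + (-1 + 126))² = (9 + 125)² = 134² = 17956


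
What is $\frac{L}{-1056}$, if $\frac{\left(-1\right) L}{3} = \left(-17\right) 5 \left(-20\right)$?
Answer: $\frac{425}{88} \approx 4.8295$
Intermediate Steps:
$L = -5100$ ($L = - 3 \left(-17\right) 5 \left(-20\right) = - 3 \left(\left(-85\right) \left(-20\right)\right) = \left(-3\right) 1700 = -5100$)
$\frac{L}{-1056} = - \frac{5100}{-1056} = \left(-5100\right) \left(- \frac{1}{1056}\right) = \frac{425}{88}$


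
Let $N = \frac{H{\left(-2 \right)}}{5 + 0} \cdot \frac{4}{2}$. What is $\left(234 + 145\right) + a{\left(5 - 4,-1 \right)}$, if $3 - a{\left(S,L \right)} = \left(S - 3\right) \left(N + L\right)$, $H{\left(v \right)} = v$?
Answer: $\frac{1892}{5} \approx 378.4$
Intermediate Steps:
$N = - \frac{4}{5}$ ($N = - \frac{2}{5 + 0} \cdot \frac{4}{2} = - \frac{2}{5} \cdot 4 \cdot \frac{1}{2} = \left(-2\right) \frac{1}{5} \cdot 2 = \left(- \frac{2}{5}\right) 2 = - \frac{4}{5} \approx -0.8$)
$a{\left(S,L \right)} = 3 - \left(-3 + S\right) \left(- \frac{4}{5} + L\right)$ ($a{\left(S,L \right)} = 3 - \left(S - 3\right) \left(- \frac{4}{5} + L\right) = 3 - \left(-3 + S\right) \left(- \frac{4}{5} + L\right)$)
$\left(234 + 145\right) + a{\left(5 - 4,-1 \right)} = \left(234 + 145\right) + \left(\frac{3}{5} + 3 \left(-1\right) + \frac{4 \left(5 - 4\right)}{5} - - (5 - 4)\right) = 379 + \left(\frac{3}{5} - 3 + \frac{4}{5} \cdot 1 - \left(-1\right) 1\right) = 379 + \left(\frac{3}{5} - 3 + \frac{4}{5} + 1\right) = 379 - \frac{3}{5} = \frac{1892}{5}$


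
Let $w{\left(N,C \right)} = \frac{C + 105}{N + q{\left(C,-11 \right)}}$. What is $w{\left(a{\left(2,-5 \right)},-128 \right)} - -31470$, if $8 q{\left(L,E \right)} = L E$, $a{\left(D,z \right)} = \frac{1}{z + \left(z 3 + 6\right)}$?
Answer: $\frac{77510288}{2463} \approx 31470.0$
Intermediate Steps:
$a{\left(D,z \right)} = \frac{1}{6 + 4 z}$ ($a{\left(D,z \right)} = \frac{1}{z + \left(3 z + 6\right)} = \frac{1}{z + \left(6 + 3 z\right)} = \frac{1}{6 + 4 z}$)
$q{\left(L,E \right)} = \frac{E L}{8}$ ($q{\left(L,E \right)} = \frac{L E}{8} = \frac{E L}{8}$)
$w{\left(N,C \right)} = \frac{105 + C}{N - \frac{11 C}{8}}$ ($w{\left(N,C \right)} = \frac{C + 105}{N + \frac{1}{8} \left(-11\right) C} = \frac{105 + C}{N - \frac{11 C}{8}}$)
$w{\left(a{\left(2,-5 \right)},-128 \right)} - -31470 = \frac{8 \left(-105 - -128\right)}{- 8 \frac{1}{2 \left(3 + 2 \left(-5\right)\right)} + 11 \left(-128\right)} - -31470 = \frac{8 \left(-105 + 128\right)}{- 8 \frac{1}{2 \left(3 - 10\right)} - 1408} + 31470 = 8 \frac{1}{- 8 \frac{1}{2 \left(-7\right)} - 1408} \cdot 23 + 31470 = 8 \frac{1}{- 8 \cdot \frac{1}{2} \left(- \frac{1}{7}\right) - 1408} \cdot 23 + 31470 = 8 \frac{1}{\left(-8\right) \left(- \frac{1}{14}\right) - 1408} \cdot 23 + 31470 = 8 \frac{1}{\frac{4}{7} - 1408} \cdot 23 + 31470 = 8 \frac{1}{- \frac{9852}{7}} \cdot 23 + 31470 = 8 \left(- \frac{7}{9852}\right) 23 + 31470 = - \frac{322}{2463} + 31470 = \frac{77510288}{2463}$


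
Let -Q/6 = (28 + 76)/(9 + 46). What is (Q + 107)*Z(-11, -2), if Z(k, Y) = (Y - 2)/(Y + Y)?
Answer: 5261/55 ≈ 95.655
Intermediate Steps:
Q = -624/55 (Q = -6*(28 + 76)/(9 + 46) = -624/55 ≈ -11.345)
Z(k, Y) = (-2 + Y)/(2*Y) (Z(k, Y) = (-2 + Y)/((2*Y)) = (-2 + Y)*(1/(2*Y)) = (-2 + Y)/(2*Y))
(Q + 107)*Z(-11, -2) = (-624/55 + 107)*((½)*(-2 - 2)/(-2)) = 5261*((½)*(-½)*(-4))/55 = (5261/55)*1 = 5261/55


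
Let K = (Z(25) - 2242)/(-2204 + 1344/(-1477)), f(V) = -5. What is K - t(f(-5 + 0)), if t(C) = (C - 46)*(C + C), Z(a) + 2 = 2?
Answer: -118398649/232618 ≈ -508.98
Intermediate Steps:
Z(a) = 0 (Z(a) = -2 + 2 = 0)
K = 236531/232618 (K = (0 - 2242)/(-2204 + 1344/(-1477)) = -2242/(-2204 + 1344*(-1/1477)) = -2242/(-2204 - 192/211) = -2242/(-465236/211) = -2242*(-211/465236) = 236531/232618 ≈ 1.0168)
t(C) = 2*C*(-46 + C) (t(C) = (-46 + C)*(2*C) = 2*C*(-46 + C))
K - t(f(-5 + 0)) = 236531/232618 - 2*(-5)*(-46 - 5) = 236531/232618 - 2*(-5)*(-51) = 236531/232618 - 1*510 = 236531/232618 - 510 = -118398649/232618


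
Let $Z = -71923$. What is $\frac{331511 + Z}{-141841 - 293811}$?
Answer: $- \frac{9271}{15559} \approx -0.59586$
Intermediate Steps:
$\frac{331511 + Z}{-141841 - 293811} = \frac{331511 - 71923}{-141841 - 293811} = \frac{259588}{-435652} = 259588 \left(- \frac{1}{435652}\right) = - \frac{9271}{15559}$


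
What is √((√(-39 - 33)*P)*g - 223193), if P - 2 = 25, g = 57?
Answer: √(-223193 + 9234*I*√2) ≈ 13.815 + 472.63*I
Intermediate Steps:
P = 27 (P = 2 + 25 = 27)
√((√(-39 - 33)*P)*g - 223193) = √((√(-39 - 33)*27)*57 - 223193) = √((√(-72)*27)*57 - 223193) = √(((6*I*√2)*27)*57 - 223193) = √((162*I*√2)*57 - 223193) = √(9234*I*√2 - 223193) = √(-223193 + 9234*I*√2)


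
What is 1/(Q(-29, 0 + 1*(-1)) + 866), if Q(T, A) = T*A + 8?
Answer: 1/903 ≈ 0.0011074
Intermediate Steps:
Q(T, A) = 8 + A*T (Q(T, A) = A*T + 8 = 8 + A*T)
1/(Q(-29, 0 + 1*(-1)) + 866) = 1/((8 + (0 + 1*(-1))*(-29)) + 866) = 1/((8 + (0 - 1)*(-29)) + 866) = 1/((8 - 1*(-29)) + 866) = 1/((8 + 29) + 866) = 1/(37 + 866) = 1/903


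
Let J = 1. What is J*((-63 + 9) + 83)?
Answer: 29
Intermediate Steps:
J*((-63 + 9) + 83) = 1*((-63 + 9) + 83) = 1*(-54 + 83) = 1*29 = 29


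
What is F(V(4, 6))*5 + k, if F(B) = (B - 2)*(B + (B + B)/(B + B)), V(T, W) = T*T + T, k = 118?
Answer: 2008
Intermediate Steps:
V(T, W) = T + T² (V(T, W) = T² + T = T + T²)
F(B) = (1 + B)*(-2 + B) (F(B) = (-2 + B)*(B + (2*B)/((2*B))) = (-2 + B)*(B + (2*B)*(1/(2*B))) = (-2 + B)*(B + 1) = (-2 + B)*(1 + B) = (1 + B)*(-2 + B))
F(V(4, 6))*5 + k = (-2 + (4*(1 + 4))² - 4*(1 + 4))*5 + 118 = (-2 + (4*5)² - 4*5)*5 + 118 = (-2 + 20² - 1*20)*5 + 118 = (-2 + 400 - 20)*5 + 118 = 378*5 + 118 = 1890 + 118 = 2008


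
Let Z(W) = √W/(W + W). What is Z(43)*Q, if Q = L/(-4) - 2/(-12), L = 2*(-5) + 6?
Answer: 7*√43/516 ≈ 0.088958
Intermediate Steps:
L = -4 (L = -10 + 6 = -4)
Q = 7/6 (Q = -4/(-4) - 2/(-12) = -4*(-¼) - 2*(-1/12) = 1 + ⅙ = 7/6 ≈ 1.1667)
Z(W) = 1/(2*√W) (Z(W) = √W/((2*W)) = (1/(2*W))*√W = 1/(2*√W))
Z(43)*Q = (1/(2*√43))*(7/6) = ((√43/43)/2)*(7/6) = (√43/86)*(7/6) = 7*√43/516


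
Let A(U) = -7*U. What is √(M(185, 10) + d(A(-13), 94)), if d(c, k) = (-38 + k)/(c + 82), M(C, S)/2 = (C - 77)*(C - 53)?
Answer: 2*√213336334/173 ≈ 168.86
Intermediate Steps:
M(C, S) = 2*(-77 + C)*(-53 + C) (M(C, S) = 2*((C - 77)*(C - 53)) = 2*((-77 + C)*(-53 + C)) = 2*(-77 + C)*(-53 + C))
d(c, k) = (-38 + k)/(82 + c)
√(M(185, 10) + d(A(-13), 94)) = √((8162 - 260*185 + 2*185²) + (-38 + 94)/(82 - 7*(-13))) = √((8162 - 48100 + 2*34225) + 56/(82 + 91)) = √((8162 - 48100 + 68450) + 56/173) = √(28512 + (1/173)*56) = √(28512 + 56/173) = √(4932632/173) = 2*√213336334/173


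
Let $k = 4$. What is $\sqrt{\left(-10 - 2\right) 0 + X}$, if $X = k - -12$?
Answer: $4$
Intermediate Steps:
$X = 16$ ($X = 4 - -12 = 4 + 12 = 16$)
$\sqrt{\left(-10 - 2\right) 0 + X} = \sqrt{\left(-10 - 2\right) 0 + 16} = \sqrt{\left(-12\right) 0 + 16} = \sqrt{0 + 16} = \sqrt{16} = 4$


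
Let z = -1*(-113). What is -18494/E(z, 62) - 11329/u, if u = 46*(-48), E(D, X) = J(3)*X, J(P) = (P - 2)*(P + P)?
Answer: -3051697/68448 ≈ -44.584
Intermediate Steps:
J(P) = 2*P*(-2 + P) (J(P) = (-2 + P)*(2*P) = 2*P*(-2 + P))
z = 113
E(D, X) = 6*X (E(D, X) = (2*3*(-2 + 3))*X = (2*3*1)*X = 6*X)
u = -2208
-18494/E(z, 62) - 11329/u = -18494/(6*62) - 11329/(-2208) = -18494/372 - 11329*(-1/2208) = -18494*1/372 + 11329/2208 = -9247/186 + 11329/2208 = -3051697/68448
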